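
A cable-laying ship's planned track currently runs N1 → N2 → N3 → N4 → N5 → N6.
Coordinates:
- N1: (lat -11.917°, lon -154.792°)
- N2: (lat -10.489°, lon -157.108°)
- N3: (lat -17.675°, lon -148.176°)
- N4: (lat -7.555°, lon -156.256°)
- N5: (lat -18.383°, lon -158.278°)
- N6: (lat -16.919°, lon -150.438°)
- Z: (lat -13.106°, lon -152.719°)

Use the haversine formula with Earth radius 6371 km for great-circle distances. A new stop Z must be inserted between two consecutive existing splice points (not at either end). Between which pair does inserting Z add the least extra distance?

Added distance for inserting Z between each consecutive pair:
N1–N2: 522.0 km
N2–N3: 12.0 km
N3–N4: 6.4 km
N4–N5: 340.1 km
N5–N6: 478.6 km
Smallest added distance is 6.4 km, inserting between N3 and N4.

between N3 and N4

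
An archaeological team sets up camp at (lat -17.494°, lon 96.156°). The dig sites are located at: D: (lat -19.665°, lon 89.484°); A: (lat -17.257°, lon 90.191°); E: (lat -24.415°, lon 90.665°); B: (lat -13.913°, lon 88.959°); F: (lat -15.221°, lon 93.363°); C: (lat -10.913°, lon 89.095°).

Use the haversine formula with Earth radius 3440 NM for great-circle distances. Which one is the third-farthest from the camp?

Distances from the camp ((lat -17.494°, lon 96.156°)):
C: 569.9 NM
E: 517.0 NM
B: 468.2 NM
D: 401.4 NM
A: 342.1 NM
F: 211.0 NM
The third-farthest is B at 468.2 NM.

B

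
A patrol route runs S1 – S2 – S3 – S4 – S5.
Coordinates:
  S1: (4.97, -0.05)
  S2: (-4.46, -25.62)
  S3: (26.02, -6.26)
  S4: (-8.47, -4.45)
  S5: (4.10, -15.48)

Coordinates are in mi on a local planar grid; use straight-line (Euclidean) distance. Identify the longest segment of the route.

S2–S3

Leg distances:
S1→S2: 27.3 mi
S2→S3: 36.1 mi
S3→S4: 34.5 mi
S4→S5: 16.7 mi
The longest leg is S2–S3 at 36.1 mi.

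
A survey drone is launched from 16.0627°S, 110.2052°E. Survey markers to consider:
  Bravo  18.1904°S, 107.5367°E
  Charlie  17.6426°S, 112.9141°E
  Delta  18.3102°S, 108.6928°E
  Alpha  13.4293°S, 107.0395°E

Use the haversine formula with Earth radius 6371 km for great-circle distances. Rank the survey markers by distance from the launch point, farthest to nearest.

Alpha, Bravo, Charlie, Delta

Distances from the launch point:
Alpha 13.4293°S, 107.0395°E: 449.0 km
Bravo 18.1904°S, 107.5367°E: 369.3 km
Charlie 17.6426°S, 112.9141°E: 337.6 km
Delta 18.3102°S, 108.6928°E: 297.1 km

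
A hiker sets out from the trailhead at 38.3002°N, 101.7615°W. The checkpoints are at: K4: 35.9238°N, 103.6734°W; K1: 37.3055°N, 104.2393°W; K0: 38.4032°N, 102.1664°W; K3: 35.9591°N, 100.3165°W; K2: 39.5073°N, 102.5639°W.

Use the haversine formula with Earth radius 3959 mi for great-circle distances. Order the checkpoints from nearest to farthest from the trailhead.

K0, K2, K1, K3, K4

Distances from the trailhead:
K0 38.4032°N, 102.1664°W: 23.1 mi
K2 39.5073°N, 102.5639°W: 93.9 mi
K1 37.3055°N, 104.2393°W: 151.7 mi
K3 35.9591°N, 100.3165°W: 180.3 mi
K4 35.9238°N, 103.6734°W: 195.1 mi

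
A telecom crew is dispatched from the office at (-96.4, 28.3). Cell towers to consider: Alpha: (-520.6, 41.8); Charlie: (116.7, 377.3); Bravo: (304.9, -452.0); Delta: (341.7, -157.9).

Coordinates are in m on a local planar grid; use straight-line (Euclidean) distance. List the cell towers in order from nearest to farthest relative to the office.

Charlie, Alpha, Delta, Bravo

Distance from the office at (-96.4, 28.3) to each:
Charlie (116.7, 377.3): 408.9 m
Alpha (-520.6, 41.8): 424.4 m
Delta (341.7, -157.9): 476.0 m
Bravo (304.9, -452.0): 625.9 m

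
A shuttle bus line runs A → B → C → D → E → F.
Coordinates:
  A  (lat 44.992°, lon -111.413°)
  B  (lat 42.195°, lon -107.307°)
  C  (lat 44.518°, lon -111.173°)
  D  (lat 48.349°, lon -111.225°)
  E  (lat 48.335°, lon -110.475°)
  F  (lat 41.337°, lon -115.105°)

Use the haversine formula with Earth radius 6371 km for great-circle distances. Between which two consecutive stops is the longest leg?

E–F

Leg distances:
A→B: 453.8 km
B→C: 405.4 km
C→D: 426.0 km
D→E: 55.5 km
E→F: 859.1 km
The longest leg is E–F at 859.1 km.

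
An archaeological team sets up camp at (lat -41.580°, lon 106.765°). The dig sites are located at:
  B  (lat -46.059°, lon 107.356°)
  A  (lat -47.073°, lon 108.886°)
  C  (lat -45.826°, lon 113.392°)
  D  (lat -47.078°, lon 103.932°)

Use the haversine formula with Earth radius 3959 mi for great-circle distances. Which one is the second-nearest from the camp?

Distance to each, sorted:
B: 310.9 mi
A: 393.7 mi
D: 404.8 mi
C: 442.1 mi
The second-nearest is A at 393.7 mi.

A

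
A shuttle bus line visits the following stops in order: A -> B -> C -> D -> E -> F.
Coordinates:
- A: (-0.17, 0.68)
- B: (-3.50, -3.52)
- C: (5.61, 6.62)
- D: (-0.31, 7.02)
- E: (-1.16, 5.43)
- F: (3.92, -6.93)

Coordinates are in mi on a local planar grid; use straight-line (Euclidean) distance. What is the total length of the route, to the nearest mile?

40 mi

Leg distances:
A→B: 5.4 mi  (cumulative 5.4 mi)
B→C: 13.6 mi  (cumulative 19.0 mi)
C→D: 5.9 mi  (cumulative 24.9 mi)
D→E: 1.8 mi  (cumulative 26.7 mi)
E→F: 13.4 mi  (cumulative 40.1 mi)
Total route length ≈ 40 mi.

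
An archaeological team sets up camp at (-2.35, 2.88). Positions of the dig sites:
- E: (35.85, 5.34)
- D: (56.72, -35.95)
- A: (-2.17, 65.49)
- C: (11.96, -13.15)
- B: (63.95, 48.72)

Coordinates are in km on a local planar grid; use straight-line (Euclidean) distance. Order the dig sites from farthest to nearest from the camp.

B, D, A, E, C

Computing each straight-line distance from (-2.35, 2.88):
B (63.95, 48.72): 80.6 km
D (56.72, -35.95): 70.7 km
A (-2.17, 65.49): 62.6 km
E (35.85, 5.34): 38.3 km
C (11.96, -13.15): 21.5 km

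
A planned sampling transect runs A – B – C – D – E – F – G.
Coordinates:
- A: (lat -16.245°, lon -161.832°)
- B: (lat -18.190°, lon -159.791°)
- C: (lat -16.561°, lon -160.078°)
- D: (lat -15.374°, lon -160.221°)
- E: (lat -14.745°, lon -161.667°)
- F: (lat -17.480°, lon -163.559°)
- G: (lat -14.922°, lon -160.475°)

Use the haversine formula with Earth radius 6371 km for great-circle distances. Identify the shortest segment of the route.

C–D

Leg distances:
A→B: 306.2 km
B→C: 183.7 km
C→D: 132.9 km
D→E: 170.3 km
E→F: 365.1 km
F→G: 435.1 km
The shortest leg is C–D at 132.9 km.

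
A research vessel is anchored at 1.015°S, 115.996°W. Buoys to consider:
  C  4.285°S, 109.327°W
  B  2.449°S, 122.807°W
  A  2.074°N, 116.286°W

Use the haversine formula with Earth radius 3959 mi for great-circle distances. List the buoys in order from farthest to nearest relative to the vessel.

C, B, A

Distance from the vessel at 1.015°S, 115.996°W to each:
C 4.285°S, 109.327°W: 512.7 mi
B 2.449°S, 122.807°W: 480.7 mi
A 2.074°N, 116.286°W: 214.4 mi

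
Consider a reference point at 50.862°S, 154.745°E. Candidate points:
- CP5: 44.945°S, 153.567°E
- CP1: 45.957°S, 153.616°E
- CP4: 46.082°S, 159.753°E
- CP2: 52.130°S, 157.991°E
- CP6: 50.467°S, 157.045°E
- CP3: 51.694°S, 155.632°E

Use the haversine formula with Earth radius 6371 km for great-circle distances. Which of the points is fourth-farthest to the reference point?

Distances from the reference point (50.862°S, 154.745°E):
CP5: 663.8 km
CP4: 646.8 km
CP1: 551.7 km
CP2: 265.2 km
CP6: 167.9 km
CP3: 111.2 km
The fourth-farthest is CP2 at 265.2 km.

CP2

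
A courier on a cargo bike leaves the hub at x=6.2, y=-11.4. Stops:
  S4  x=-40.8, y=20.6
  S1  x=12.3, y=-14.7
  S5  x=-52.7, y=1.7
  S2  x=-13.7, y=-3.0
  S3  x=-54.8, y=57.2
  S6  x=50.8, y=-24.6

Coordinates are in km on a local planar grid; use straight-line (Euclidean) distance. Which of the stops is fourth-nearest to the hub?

Distances from the hub (x=6.2, y=-11.4):
S1: 6.9 km
S2: 21.6 km
S6: 46.5 km
S4: 56.9 km
S5: 60.3 km
S3: 91.8 km
The fourth-nearest is S4 at 56.9 km.

S4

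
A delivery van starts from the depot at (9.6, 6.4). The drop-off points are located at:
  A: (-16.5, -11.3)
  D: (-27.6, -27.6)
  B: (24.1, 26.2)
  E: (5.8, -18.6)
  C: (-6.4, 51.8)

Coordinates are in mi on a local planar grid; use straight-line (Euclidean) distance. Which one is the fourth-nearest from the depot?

C

Distances from the depot ((9.6, 6.4)):
B: 24.5 mi
E: 25.3 mi
A: 31.5 mi
C: 48.1 mi
D: 50.4 mi
The fourth-nearest is C at 48.1 mi.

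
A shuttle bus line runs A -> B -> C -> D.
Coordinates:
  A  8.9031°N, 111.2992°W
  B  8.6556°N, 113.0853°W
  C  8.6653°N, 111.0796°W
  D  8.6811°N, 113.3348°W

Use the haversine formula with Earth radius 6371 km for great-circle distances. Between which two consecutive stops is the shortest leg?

Leg distances:
A→B: 198.2 km
B→C: 220.5 km
C→D: 247.9 km
The shortest leg is A–B at 198.2 km.

A–B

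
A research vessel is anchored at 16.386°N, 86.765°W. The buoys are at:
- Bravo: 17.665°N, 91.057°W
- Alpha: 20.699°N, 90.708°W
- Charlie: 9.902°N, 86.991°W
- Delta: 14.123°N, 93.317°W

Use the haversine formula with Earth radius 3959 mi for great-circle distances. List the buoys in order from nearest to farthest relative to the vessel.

Bravo, Alpha, Charlie, Delta

Distance from the vessel at 16.386°N, 86.765°W to each:
Bravo 17.665°N, 91.057°W: 297.0 mi
Alpha 20.699°N, 90.708°W: 394.3 mi
Charlie 9.902°N, 86.991°W: 448.3 mi
Delta 14.123°N, 93.317°W: 463.9 mi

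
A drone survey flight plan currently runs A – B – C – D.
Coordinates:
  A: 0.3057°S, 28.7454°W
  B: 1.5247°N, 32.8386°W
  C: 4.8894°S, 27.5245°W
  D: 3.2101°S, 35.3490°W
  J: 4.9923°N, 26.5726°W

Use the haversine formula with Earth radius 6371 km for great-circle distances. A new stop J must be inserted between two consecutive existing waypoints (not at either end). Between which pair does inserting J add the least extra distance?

Added distance for inserting J between each consecutive pair:
A–B: 933.3 km
B–C: 973.3 km
C–D: 1551.2 km
Smallest added distance is 933.3 km, inserting between A and B.

between A and B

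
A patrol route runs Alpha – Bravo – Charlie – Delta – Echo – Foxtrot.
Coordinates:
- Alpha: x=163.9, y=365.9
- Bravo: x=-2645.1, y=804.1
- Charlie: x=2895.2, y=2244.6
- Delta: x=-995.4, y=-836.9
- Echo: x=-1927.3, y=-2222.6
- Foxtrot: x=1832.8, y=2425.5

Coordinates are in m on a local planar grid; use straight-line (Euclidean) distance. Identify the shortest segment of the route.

Leg distances:
Alpha→Bravo: 2843.0 m
Bravo→Charlie: 5724.5 m
Charlie→Delta: 4963.1 m
Delta→Echo: 1669.9 m
Echo→Foxtrot: 5978.6 m
The shortest leg is Delta–Echo at 1669.9 m.

Delta–Echo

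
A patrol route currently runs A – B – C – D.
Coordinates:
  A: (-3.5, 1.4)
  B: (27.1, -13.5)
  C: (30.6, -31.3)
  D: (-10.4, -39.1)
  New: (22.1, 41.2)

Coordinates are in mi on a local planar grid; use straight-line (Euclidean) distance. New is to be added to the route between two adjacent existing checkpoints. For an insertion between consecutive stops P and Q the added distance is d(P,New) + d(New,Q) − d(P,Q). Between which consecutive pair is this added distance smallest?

Added distance for inserting New between each consecutive pair:
A–B: 68.2 mi
B–C: 109.8 mi
C–D: 117.9 mi
Smallest added distance is 68.2 mi, inserting between A and B.

between A and B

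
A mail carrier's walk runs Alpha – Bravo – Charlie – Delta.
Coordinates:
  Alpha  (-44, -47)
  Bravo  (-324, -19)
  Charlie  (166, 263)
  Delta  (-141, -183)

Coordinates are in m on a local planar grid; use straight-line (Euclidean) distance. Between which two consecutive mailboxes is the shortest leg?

Alpha–Bravo

Leg distances:
Alpha→Bravo: 281.4 m
Bravo→Charlie: 565.4 m
Charlie→Delta: 541.4 m
The shortest leg is Alpha–Bravo at 281.4 m.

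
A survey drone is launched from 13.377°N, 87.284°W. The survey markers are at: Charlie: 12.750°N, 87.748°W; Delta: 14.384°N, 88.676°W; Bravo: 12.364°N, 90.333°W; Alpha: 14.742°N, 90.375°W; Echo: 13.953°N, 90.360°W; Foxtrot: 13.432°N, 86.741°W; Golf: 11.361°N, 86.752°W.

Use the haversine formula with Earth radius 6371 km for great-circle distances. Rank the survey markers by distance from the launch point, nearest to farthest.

Distance from the launch point at 13.377°N, 87.284°W to each:
Foxtrot 13.432°N, 86.741°W: 59.1 km
Charlie 12.750°N, 87.748°W: 85.9 km
Delta 14.384°N, 88.676°W: 187.4 km
Golf 11.361°N, 86.752°W: 231.5 km
Echo 13.953°N, 90.360°W: 338.5 km
Bravo 12.364°N, 90.333°W: 349.2 km
Alpha 14.742°N, 90.375°W: 366.3 km

Foxtrot, Charlie, Delta, Golf, Echo, Bravo, Alpha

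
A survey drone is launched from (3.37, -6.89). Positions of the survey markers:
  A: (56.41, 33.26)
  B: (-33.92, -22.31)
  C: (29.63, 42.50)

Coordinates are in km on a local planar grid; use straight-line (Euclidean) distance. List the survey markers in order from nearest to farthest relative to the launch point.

B, C, A

Distances from the launch point:
B (-33.92, -22.31): 40.4 km
C (29.63, 42.50): 55.9 km
A (56.41, 33.26): 66.5 km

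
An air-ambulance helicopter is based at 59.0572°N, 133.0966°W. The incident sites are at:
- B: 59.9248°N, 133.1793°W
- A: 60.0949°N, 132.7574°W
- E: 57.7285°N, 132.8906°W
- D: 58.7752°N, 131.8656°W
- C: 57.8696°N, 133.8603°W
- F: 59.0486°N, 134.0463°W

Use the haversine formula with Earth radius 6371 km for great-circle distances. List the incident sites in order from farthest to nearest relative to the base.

Distances from the base:
E 57.7285°N, 132.8906°W: 148.2 km
C 57.8696°N, 133.8603°W: 139.3 km
A 60.0949°N, 132.7574°W: 117.0 km
B 59.9248°N, 133.1793°W: 96.6 km
D 58.7752°N, 131.8656°W: 77.3 km
F 59.0486°N, 134.0463°W: 54.3 km

E, C, A, B, D, F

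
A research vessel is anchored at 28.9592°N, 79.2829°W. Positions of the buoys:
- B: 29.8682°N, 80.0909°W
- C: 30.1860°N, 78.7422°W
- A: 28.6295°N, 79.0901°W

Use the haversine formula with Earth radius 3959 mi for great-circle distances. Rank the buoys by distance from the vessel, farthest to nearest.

C, B, A

Computing each great-circle distance from 28.9592°N, 79.2829°W:
C 30.1860°N, 78.7422°W: 90.8 mi
B 29.8682°N, 80.0909°W: 79.4 mi
A 28.6295°N, 79.0901°W: 25.6 mi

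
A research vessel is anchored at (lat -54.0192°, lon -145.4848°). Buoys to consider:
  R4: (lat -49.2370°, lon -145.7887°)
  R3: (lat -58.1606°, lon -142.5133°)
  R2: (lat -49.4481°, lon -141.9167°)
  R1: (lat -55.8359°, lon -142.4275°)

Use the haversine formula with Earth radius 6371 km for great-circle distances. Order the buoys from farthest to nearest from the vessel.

R2, R4, R3, R1

Distance from the vessel at (lat -54.0192°, lon -145.4848°) to each:
R2 (lat -49.4481°, lon -141.9167°): 564.4 km
R4 (lat -49.2370°, lon -145.7887°): 532.2 km
R3 (lat -58.1606°, lon -142.5133°): 495.9 km
R1 (lat -55.8359°, lon -142.4275°): 281.0 km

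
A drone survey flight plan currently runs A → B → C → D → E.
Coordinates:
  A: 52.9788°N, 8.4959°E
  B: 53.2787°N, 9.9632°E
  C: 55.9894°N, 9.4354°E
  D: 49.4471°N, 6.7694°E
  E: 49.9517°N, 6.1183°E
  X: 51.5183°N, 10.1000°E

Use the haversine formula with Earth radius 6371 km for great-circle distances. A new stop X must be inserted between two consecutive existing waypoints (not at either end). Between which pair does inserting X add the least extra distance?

between C and D

Added distance for inserting X between each consecutive pair:
A–B: 288.2 km
B–C: 391.7 km
C–D: 79.4 km
D–E: 586.2 km
Smallest added distance is 79.4 km, inserting between C and D.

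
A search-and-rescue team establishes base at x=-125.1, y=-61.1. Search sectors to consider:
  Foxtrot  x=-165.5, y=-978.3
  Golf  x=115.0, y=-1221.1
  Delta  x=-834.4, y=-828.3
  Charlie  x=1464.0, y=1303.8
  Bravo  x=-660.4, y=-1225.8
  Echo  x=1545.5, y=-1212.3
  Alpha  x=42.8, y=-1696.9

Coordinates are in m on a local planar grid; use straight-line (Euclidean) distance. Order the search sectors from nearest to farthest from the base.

Computing each straight-line distance from x=-125.1, y=-61.1:
Foxtrot x=-165.5, y=-978.3: 918.1 m
Delta x=-834.4, y=-828.3: 1044.8 m
Golf x=115.0, y=-1221.1: 1184.6 m
Bravo x=-660.4, y=-1225.8: 1281.8 m
Alpha x=42.8, y=-1696.9: 1644.4 m
Echo x=1545.5, y=-1212.3: 2028.8 m
Charlie x=1464.0, y=1303.8: 2094.8 m

Foxtrot, Delta, Golf, Bravo, Alpha, Echo, Charlie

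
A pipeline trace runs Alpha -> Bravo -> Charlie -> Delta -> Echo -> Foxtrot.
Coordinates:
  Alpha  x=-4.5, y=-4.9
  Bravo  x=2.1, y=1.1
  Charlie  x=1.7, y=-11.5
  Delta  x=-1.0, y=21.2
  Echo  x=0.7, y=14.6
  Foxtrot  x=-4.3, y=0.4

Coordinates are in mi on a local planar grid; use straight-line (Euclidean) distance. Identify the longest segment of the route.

Leg distances:
Alpha→Bravo: 8.9 mi
Bravo→Charlie: 12.6 mi
Charlie→Delta: 32.8 mi
Delta→Echo: 6.8 mi
Echo→Foxtrot: 15.1 mi
The longest leg is Charlie–Delta at 32.8 mi.

Charlie–Delta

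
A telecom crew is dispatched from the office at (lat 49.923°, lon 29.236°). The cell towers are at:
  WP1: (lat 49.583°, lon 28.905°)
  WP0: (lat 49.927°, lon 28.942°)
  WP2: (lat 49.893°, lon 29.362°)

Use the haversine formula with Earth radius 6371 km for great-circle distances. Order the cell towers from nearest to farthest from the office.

Distances from the office:
WP2 (lat 49.893°, lon 29.362°): 9.6 km
WP0 (lat 49.927°, lon 28.942°): 21.1 km
WP1 (lat 49.583°, lon 28.905°): 44.7 km

WP2, WP0, WP1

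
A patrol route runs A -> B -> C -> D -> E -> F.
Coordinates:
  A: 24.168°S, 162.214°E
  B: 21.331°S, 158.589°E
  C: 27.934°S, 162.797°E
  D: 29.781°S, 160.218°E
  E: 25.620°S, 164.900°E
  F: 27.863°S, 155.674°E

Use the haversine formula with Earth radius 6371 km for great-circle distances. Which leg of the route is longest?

Leg distances:
A→B: 487.5 km
B→C: 848.3 km
C→D: 324.4 km
D→E: 653.0 km
E→F: 949.2 km
The longest leg is E–F at 949.2 km.

E–F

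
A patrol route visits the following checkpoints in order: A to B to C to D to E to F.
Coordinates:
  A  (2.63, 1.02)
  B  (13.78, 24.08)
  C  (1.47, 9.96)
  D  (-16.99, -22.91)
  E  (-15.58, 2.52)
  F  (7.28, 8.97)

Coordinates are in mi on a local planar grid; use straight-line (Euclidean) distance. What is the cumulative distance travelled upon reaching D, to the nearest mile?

82 mi

Leg distances:
A→B: 25.6 mi  (cumulative 25.6 mi)
B→C: 18.7 mi  (cumulative 44.3 mi)
C→D: 37.7 mi  (cumulative 82.0 mi)
Cumulative distance at D ≈ 82 mi.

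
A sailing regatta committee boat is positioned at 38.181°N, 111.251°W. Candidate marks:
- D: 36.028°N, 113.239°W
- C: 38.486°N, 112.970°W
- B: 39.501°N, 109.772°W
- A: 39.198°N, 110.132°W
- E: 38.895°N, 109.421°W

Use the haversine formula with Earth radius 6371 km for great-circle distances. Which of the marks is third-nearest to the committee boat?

Distance to each, sorted:
A: 149.1 km
C: 153.7 km
E: 177.9 km
B: 194.8 km
D: 297.3 km
The third-nearest is E at 177.9 km.

E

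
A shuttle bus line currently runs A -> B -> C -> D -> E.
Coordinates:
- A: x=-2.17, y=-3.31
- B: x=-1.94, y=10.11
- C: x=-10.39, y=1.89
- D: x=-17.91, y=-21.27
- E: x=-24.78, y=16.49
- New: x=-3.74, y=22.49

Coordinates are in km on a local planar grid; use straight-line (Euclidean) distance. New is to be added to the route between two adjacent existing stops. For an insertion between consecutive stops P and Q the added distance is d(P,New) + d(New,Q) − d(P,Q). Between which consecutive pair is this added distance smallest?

Added distance for inserting New between each consecutive pair:
A–B: 24.9 km
B–C: 22.4 km
C–D: 43.3 km
D–E: 29.5 km
Smallest added distance is 22.4 km, inserting between B and C.

between B and C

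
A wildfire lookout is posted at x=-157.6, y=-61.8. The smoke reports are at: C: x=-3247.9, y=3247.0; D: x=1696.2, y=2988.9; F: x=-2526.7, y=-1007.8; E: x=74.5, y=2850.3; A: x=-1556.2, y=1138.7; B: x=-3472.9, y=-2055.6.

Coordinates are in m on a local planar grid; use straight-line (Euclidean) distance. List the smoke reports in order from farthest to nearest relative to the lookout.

C, B, D, E, F, A

Distances from the lookout:
C x=-3247.9, y=3247.0: 4527.5 m
B x=-3472.9, y=-2055.6: 3868.6 m
D x=1696.2, y=2988.9: 3569.8 m
E x=74.5, y=2850.3: 2921.3 m
F x=-2526.7, y=-1007.8: 2551.0 m
A x=-1556.2, y=1138.7: 1843.2 m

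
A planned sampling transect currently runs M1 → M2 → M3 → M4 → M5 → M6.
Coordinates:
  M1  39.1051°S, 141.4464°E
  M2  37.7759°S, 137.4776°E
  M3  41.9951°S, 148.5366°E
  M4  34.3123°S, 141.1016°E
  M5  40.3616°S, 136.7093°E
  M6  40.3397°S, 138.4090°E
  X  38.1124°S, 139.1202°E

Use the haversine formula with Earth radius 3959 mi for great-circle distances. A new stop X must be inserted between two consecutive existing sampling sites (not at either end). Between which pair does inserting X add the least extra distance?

between M1 and M2

Added distance for inserting X between each consecutive pair:
M1–M2: 2.0 mi
M2–M3: 3.6 mi
M3–M4: 183.6 mi
M4–M5: 4.3 mi
M5–M6: 271.0 mi
Smallest added distance is 2.0 mi, inserting between M1 and M2.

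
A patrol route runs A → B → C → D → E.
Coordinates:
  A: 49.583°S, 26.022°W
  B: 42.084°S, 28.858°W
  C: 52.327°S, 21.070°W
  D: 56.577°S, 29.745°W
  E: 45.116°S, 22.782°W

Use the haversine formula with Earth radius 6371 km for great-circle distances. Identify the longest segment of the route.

D–E

Leg distances:
A→B: 862.1 km
B→C: 1280.2 km
C→D: 732.4 km
D→E: 1363.3 km
The longest leg is D–E at 1363.3 km.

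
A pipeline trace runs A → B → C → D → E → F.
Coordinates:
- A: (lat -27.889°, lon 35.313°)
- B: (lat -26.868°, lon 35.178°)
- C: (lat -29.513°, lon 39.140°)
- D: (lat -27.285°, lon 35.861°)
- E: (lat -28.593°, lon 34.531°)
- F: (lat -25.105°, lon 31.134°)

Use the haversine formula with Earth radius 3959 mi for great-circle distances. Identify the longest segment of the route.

E–F

Leg distances:
A→B: 71.0 mi
B→C: 302.7 mi
C→D: 251.8 mi
D→E: 121.5 mi
E→F: 319.2 mi
The longest leg is E–F at 319.2 mi.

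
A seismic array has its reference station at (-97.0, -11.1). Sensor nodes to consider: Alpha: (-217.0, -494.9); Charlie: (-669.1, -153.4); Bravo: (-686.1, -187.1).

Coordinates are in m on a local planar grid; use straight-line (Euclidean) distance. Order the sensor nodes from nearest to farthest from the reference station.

Alpha, Charlie, Bravo

Computing each straight-line distance from (-97.0, -11.1):
Alpha (-217.0, -494.9): 498.5 m
Charlie (-669.1, -153.4): 589.5 m
Bravo (-686.1, -187.1): 614.8 m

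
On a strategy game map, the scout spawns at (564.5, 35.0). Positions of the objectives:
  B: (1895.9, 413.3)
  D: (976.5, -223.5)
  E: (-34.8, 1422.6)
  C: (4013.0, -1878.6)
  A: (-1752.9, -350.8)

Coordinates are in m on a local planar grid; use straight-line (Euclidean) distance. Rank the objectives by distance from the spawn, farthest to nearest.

C, A, E, B, D

Distance from the spawn at (564.5, 35.0) to each:
C (4013.0, -1878.6): 3943.9 m
A (-1752.9, -350.8): 2349.3 m
E (-34.8, 1422.6): 1511.5 m
B (1895.9, 413.3): 1384.1 m
D (976.5, -223.5): 486.4 m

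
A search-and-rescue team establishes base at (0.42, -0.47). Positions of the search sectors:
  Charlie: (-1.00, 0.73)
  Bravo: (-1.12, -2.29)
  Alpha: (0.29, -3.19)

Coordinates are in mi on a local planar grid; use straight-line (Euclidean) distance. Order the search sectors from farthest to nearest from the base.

Distance from the base at (0.42, -0.47) to each:
Alpha (0.29, -3.19): 2.7 mi
Bravo (-1.12, -2.29): 2.4 mi
Charlie (-1.00, 0.73): 1.9 mi

Alpha, Bravo, Charlie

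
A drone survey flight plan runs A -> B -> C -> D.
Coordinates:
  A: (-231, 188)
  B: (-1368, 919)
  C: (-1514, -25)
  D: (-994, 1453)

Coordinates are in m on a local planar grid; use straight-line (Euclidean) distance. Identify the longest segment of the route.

C–D

Leg distances:
A→B: 1351.7 m
B→C: 955.2 m
C→D: 1566.8 m
The longest leg is C–D at 1566.8 m.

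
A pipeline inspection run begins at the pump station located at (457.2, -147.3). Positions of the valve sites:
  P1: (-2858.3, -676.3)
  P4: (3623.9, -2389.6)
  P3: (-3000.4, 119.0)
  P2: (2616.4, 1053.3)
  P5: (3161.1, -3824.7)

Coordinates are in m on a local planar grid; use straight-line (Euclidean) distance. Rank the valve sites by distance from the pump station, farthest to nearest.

Distances from the pump station:
P5 (3161.1, -3824.7): 4564.5 m
P4 (3623.9, -2389.6): 3880.2 m
P3 (-3000.4, 119.0): 3467.8 m
P1 (-2858.3, -676.3): 3357.4 m
P2 (2616.4, 1053.3): 2470.5 m

P5, P4, P3, P1, P2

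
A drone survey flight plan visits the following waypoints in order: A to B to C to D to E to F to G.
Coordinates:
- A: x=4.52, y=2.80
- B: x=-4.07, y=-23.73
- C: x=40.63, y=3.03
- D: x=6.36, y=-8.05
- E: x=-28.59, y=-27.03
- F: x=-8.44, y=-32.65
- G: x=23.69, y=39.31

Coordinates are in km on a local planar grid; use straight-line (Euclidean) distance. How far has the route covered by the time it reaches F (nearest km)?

177 km

Leg distances:
A→B: 27.9 km  (cumulative 27.9 km)
B→C: 52.1 km  (cumulative 80.0 km)
C→D: 36.0 km  (cumulative 116.0 km)
D→E: 39.8 km  (cumulative 155.8 km)
E→F: 20.9 km  (cumulative 176.7 km)
Cumulative distance at F ≈ 177 km.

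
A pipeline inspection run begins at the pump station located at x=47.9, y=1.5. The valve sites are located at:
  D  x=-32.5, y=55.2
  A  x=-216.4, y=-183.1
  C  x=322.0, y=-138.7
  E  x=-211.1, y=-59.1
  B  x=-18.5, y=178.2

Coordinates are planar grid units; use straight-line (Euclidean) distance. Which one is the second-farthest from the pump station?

C

Distance to each, sorted:
A: 322.4
C: 307.9
E: 266.0
B: 188.8
D: 96.7
The second-farthest is C at 307.9.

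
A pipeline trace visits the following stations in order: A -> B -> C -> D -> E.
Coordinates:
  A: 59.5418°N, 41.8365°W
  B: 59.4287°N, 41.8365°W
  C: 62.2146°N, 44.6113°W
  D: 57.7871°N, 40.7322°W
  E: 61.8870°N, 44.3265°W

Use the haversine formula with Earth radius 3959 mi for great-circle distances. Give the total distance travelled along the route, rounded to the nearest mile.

Leg distances:
A→B: 7.8 mi  (cumulative 7.8 mi)
B→C: 213.9 mi  (cumulative 221.8 mi)
C→D: 333.9 mi  (cumulative 555.6 mi)
D→E: 309.4 mi  (cumulative 865.1 mi)
Total route length ≈ 865 mi.

865 mi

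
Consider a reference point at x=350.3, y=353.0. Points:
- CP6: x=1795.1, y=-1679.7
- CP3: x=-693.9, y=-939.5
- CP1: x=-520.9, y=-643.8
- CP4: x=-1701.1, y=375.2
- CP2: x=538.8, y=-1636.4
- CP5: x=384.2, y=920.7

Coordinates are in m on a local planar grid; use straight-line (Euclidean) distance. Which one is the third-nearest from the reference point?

CP3

Distances from the reference point (x=350.3, y=353.0):
CP5: 568.7 m
CP1: 1323.9 m
CP3: 1661.6 m
CP2: 1998.3 m
CP4: 2051.5 m
CP6: 2493.9 m
The third-nearest is CP3 at 1661.6 m.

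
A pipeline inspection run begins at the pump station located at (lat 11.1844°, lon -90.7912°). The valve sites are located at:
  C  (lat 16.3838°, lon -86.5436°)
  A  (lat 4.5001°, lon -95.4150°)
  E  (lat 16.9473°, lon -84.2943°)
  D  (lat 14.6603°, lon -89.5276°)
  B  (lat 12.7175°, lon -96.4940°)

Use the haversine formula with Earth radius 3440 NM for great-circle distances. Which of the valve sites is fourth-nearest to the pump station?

Distance to each, sorted:
D: 221.4 NM
B: 347.4 NM
C: 398.4 NM
A: 486.4 NM
E: 512.6 NM
The fourth-nearest is A at 486.4 NM.

A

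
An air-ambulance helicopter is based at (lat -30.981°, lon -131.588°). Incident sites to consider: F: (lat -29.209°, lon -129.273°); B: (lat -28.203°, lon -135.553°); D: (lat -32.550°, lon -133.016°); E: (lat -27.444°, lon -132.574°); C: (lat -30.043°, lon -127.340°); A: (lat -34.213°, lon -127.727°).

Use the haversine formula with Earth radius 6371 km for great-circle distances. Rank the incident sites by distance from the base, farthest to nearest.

Distance from the base at (lat -30.981°, lon -131.588°) to each:
A (lat -34.213°, lon -127.727°): 509.8 km
B (lat -28.203°, lon -135.553°): 492.3 km
C (lat -30.043°, lon -127.340°): 420.1 km
E (lat -27.444°, lon -132.574°): 404.8 km
F (lat -29.209°, lon -129.273°): 297.3 km
D (lat -32.550°, lon -133.016°): 220.6 km

A, B, C, E, F, D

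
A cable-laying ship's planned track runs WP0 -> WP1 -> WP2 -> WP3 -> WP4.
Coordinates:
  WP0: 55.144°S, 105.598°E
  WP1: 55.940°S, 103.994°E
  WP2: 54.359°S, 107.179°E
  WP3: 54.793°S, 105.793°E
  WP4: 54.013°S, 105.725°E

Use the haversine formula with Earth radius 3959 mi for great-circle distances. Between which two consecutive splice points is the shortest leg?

WP3–WP4

Leg distances:
WP0→WP1: 83.4 mi
WP1→WP2: 166.6 mi
WP2→WP3: 63.1 mi
WP3→WP4: 54.0 mi
The shortest leg is WP3–WP4 at 54.0 mi.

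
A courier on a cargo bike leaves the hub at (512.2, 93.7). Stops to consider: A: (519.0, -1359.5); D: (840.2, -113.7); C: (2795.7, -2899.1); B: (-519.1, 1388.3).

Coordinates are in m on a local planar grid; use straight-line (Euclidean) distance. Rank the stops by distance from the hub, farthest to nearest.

C, B, A, D

Computing each straight-line distance from (512.2, 93.7):
C (2795.7, -2899.1): 3764.5 m
B (-519.1, 1388.3): 1655.2 m
A (519.0, -1359.5): 1453.2 m
D (840.2, -113.7): 388.1 m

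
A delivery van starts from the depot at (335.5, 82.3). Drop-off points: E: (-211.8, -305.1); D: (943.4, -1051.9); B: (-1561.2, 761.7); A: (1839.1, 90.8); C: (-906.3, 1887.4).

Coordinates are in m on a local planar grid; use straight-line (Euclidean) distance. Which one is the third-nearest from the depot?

A

Distances from the depot ((335.5, 82.3)):
E: 670.5 m
D: 1286.8 m
A: 1503.6 m
B: 2014.7 m
C: 2191.0 m
The third-nearest is A at 1503.6 m.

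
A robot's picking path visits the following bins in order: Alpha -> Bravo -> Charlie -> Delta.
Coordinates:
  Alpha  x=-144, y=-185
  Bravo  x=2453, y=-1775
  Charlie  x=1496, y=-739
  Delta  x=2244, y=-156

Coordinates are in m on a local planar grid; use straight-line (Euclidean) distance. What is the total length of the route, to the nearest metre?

Leg distances:
Alpha→Bravo: 3045.1 m  (cumulative 3045.1 m)
Bravo→Charlie: 1410.4 m  (cumulative 4455.4 m)
Charlie→Delta: 948.4 m  (cumulative 5403.8 m)
Total route length ≈ 5404 m.

5404 m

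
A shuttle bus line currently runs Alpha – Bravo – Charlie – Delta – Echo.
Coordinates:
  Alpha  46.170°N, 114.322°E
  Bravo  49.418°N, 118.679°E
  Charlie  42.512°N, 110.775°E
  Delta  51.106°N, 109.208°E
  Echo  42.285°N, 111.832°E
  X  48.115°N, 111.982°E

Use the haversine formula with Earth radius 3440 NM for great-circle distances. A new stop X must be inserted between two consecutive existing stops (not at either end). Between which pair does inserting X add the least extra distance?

between Delta and Echo

Added distance for inserting X between each consecutive pair:
Alpha–Bravo: 164.7 NM
Bravo–Charlie: 87.2 NM
Charlie–Delta: 29.8 NM
Delta–Echo: 19.1 NM
Smallest added distance is 19.1 NM, inserting between Delta and Echo.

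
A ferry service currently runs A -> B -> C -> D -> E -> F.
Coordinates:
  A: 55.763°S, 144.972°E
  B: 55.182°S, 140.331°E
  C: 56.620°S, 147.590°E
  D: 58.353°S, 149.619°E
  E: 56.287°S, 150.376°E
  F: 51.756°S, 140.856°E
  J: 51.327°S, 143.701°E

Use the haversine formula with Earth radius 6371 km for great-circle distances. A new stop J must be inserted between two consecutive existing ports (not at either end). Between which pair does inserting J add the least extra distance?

between E and F

Added distance for inserting J between each consecutive pair:
A–B: 684.5 km
B–C: 644.9 km
C–D: 1280.8 km
D–E: 1337.2 km
E–F: 107.1 km
Smallest added distance is 107.1 km, inserting between E and F.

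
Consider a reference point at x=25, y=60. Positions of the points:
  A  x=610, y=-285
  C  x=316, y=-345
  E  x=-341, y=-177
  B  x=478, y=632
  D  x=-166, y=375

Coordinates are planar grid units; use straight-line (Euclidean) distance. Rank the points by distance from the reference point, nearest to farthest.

D, E, C, A, B

Distances from the reference point:
D x=-166, y=375: 368.4
E x=-341, y=-177: 436.0
C x=316, y=-345: 498.7
A x=610, y=-285: 679.2
B x=478, y=632: 729.7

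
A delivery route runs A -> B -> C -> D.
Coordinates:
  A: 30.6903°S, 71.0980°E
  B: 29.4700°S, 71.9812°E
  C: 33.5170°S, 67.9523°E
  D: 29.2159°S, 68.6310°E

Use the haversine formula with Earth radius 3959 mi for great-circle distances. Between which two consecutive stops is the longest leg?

Leg distances:
A→B: 99.5 mi
B→C: 366.7 mi
C→D: 299.9 mi
The longest leg is B–C at 366.7 mi.

B–C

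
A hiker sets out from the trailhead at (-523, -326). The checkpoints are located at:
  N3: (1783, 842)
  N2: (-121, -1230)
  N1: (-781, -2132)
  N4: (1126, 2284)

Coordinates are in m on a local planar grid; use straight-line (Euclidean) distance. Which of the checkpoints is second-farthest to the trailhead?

Distances from the trailhead ((-523, -326)):
N4: 3087.3 m
N3: 2584.9 m
N1: 1824.3 m
N2: 989.4 m
The second-farthest is N3 at 2584.9 m.

N3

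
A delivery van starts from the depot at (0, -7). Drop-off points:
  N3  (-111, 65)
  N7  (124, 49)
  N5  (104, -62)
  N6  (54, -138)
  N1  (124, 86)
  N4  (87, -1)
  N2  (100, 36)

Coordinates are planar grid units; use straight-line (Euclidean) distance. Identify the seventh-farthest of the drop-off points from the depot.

Distances from the depot ((0, -7)):
N1: 155.0
N6: 141.7
N7: 136.1
N3: 132.3
N5: 117.6
N2: 108.9
N4: 87.2
The seventh-farthest is N4 at 87.2.

N4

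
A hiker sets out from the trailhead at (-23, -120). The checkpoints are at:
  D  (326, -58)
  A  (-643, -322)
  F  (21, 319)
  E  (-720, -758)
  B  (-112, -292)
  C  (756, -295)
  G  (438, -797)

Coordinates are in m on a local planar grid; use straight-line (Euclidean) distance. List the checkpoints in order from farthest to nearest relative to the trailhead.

E, G, C, A, F, D, B

Computing each straight-line distance from (-23, -120):
E (-720, -758): 944.9 m
G (438, -797): 819.1 m
C (756, -295): 798.4 m
A (-643, -322): 652.1 m
F (21, 319): 441.2 m
D (326, -58): 354.5 m
B (-112, -292): 193.7 m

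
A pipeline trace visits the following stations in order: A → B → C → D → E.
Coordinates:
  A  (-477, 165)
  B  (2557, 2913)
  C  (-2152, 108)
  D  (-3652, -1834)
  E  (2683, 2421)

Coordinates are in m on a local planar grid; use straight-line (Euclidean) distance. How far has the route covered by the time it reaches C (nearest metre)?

9575 m

Leg distances:
A→B: 4093.5 m  (cumulative 4093.5 m)
B→C: 5481.1 m  (cumulative 9574.6 m)
Cumulative distance at C ≈ 9575 m.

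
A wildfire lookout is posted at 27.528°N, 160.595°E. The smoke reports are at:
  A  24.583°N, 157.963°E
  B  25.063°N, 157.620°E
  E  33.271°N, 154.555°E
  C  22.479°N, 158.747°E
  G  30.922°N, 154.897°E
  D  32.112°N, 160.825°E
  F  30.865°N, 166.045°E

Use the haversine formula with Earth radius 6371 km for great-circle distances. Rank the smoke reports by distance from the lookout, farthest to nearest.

E, G, F, C, D, A, B

Distance from the lookout at 27.528°N, 160.595°E to each:
E 33.271°N, 154.555°E: 861.8 km
G 30.922°N, 154.897°E: 669.3 km
F 30.865°N, 166.045°E: 646.0 km
C 22.479°N, 158.747°E: 591.5 km
D 32.112°N, 160.825°E: 510.2 km
A 24.583°N, 157.963°E: 419.9 km
B 25.063°N, 157.620°E: 403.8 km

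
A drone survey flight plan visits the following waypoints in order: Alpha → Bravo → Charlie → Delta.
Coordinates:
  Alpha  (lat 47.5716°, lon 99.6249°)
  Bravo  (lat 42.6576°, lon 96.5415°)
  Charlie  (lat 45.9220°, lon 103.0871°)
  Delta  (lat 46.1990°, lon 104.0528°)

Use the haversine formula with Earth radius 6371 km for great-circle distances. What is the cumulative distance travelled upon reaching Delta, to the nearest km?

Leg distances:
Alpha→Bravo: 597.5 km  (cumulative 597.5 km)
Bravo→Charlie: 634.6 km  (cumulative 1232.1 km)
Charlie→Delta: 80.6 km  (cumulative 1312.7 km)
Cumulative distance at Delta ≈ 1313 km.

1313 km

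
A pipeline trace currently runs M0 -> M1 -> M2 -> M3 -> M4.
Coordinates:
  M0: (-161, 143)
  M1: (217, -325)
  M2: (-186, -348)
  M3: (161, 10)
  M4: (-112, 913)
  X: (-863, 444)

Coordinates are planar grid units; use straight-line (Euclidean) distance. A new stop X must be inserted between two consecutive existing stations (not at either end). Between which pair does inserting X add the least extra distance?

Added distance for inserting X between each consecutive pair:
M0–M1: 1488.0
M1–M2: 1964.1
M2–M3: 1655.5
M3–M4: 1054.2
Smallest added distance is 1054.2, inserting between M3 and M4.

between M3 and M4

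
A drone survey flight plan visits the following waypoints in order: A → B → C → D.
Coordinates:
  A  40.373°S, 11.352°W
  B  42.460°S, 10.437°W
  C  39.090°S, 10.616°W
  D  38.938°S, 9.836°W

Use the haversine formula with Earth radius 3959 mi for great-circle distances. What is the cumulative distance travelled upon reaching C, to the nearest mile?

Leg distances:
A→B: 151.8 mi  (cumulative 151.8 mi)
B→C: 233.0 mi  (cumulative 384.8 mi)
Cumulative distance at C ≈ 385 mi.

385 mi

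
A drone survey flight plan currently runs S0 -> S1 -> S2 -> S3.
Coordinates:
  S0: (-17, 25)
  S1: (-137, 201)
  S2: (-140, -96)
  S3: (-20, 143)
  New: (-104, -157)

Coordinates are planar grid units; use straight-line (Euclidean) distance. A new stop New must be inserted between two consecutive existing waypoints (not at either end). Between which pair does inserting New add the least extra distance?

between S2 and S3

Added distance for inserting New between each consecutive pair:
S0–S1: 348.2
S1–S2: 133.3
S2–S3: 114.9
Smallest added distance is 114.9, inserting between S2 and S3.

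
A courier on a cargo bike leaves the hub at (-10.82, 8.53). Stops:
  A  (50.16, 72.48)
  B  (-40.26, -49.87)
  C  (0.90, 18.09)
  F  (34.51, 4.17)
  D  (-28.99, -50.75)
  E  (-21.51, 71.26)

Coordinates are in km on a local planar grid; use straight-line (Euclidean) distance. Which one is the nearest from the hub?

Distance to each, sorted:
C: 15.1 km
F: 45.5 km
D: 62.0 km
E: 63.6 km
B: 65.4 km
A: 88.4 km
The nearest is C at 15.1 km.

C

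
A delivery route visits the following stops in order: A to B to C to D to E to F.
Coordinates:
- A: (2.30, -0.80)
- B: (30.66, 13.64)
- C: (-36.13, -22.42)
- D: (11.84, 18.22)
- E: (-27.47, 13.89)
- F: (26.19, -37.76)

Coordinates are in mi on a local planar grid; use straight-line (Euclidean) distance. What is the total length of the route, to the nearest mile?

Leg distances:
A→B: 31.8 mi  (cumulative 31.8 mi)
B→C: 75.9 mi  (cumulative 107.7 mi)
C→D: 62.9 mi  (cumulative 170.6 mi)
D→E: 39.5 mi  (cumulative 210.1 mi)
E→F: 74.5 mi  (cumulative 284.6 mi)
Total route length ≈ 285 mi.

285 mi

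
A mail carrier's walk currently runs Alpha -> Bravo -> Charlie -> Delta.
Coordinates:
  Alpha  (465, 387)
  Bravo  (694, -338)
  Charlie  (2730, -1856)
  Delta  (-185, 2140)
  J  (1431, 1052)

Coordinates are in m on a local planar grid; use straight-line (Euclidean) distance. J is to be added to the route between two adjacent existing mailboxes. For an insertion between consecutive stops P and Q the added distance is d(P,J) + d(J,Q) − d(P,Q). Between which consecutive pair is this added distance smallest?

between Charlie and Delta

Added distance for inserting J between each consecutive pair:
Alpha–Bravo: 1985.8 m
Bravo–Charlie: 2218.6 m
Charlie–Delta: 186.8 m
Smallest added distance is 186.8 m, inserting between Charlie and Delta.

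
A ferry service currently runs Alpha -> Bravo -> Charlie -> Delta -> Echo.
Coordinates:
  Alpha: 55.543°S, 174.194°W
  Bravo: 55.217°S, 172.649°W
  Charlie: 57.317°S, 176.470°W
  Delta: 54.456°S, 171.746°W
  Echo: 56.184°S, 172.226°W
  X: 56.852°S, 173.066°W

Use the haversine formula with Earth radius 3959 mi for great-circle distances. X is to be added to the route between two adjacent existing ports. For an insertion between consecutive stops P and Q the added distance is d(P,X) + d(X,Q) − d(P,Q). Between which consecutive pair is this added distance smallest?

between Charlie and Delta

Added distance for inserting X between each consecutive pair:
Alpha–Bravo: 149.7 mi
Bravo–Charlie: 39.7 mi
Charlie–Delta: 35.8 mi
Delta–Echo: 108.7 mi
Smallest added distance is 35.8 mi, inserting between Charlie and Delta.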